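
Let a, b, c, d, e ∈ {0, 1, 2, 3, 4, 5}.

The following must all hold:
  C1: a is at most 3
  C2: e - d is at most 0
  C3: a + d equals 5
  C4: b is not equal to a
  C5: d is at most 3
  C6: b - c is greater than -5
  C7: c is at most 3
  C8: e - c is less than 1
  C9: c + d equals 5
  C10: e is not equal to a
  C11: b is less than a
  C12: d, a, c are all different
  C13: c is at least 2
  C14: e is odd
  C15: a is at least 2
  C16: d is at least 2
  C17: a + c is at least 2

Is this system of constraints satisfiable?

Constraints 1, 5, 7, 13, 15, and 16 confine each of d, a, c to the 2 values {2, 3}.
Constraint 12 requires all 3 of them to be distinct, but only 2 values are available — impossible by the pigeonhole principle.

Unsatisfiable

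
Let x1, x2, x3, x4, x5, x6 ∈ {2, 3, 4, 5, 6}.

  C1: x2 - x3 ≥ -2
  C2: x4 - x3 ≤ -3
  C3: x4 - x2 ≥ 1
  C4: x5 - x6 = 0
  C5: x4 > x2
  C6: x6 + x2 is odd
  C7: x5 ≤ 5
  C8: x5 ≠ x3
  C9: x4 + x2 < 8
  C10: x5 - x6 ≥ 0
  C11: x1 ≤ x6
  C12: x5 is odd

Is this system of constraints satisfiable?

Constraints 1, 2, and 3 give x3 − x4 ≥ 3, x4 − x2 ≥ 1, x2 − x3 ≥ -2.
Adding all 3 inequalities: the left sides telescope to 0, and the right sides sum to 3 + 1 + (-2) = 2. So 0 ≥ 2, which is false.

Unsatisfiable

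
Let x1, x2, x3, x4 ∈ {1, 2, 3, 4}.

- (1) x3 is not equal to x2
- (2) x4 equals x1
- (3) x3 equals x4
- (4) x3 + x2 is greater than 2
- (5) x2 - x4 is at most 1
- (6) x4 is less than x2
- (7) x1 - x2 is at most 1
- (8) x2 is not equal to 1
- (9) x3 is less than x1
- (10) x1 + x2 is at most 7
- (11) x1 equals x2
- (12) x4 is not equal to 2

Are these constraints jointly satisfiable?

Unsatisfiable

From constraints 2, 3, and 11, x3 = x4 = x1 = x2, so x3 = x2. But constraint 1 says x3 ≠ x2. Contradiction.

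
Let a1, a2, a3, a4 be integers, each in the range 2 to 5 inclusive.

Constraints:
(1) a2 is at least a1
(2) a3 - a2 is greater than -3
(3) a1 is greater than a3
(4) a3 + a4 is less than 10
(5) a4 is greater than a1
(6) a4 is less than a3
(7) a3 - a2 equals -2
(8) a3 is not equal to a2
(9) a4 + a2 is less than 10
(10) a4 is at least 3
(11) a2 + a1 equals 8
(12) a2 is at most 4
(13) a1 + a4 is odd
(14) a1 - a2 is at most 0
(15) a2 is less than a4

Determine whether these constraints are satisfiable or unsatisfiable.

Constraints 3, 6, 14, and 15 give a1 ≤ a2, a2 < a4, a4 < a3, a3 < a1. Chaining: a1 ≤ a2 < a4 < a3 < a1, which forces a1 < a1 — impossible.

Unsatisfiable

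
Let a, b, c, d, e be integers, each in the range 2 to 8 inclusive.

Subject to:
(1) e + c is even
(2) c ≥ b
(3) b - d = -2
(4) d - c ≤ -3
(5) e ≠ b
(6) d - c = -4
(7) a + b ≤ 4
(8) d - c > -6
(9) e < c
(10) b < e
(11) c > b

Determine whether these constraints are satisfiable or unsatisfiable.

Satisfiable

The assignment a = 2, b = 2, c = 8, d = 4, e = 6 works:
  constraint 3 holds since b - d = -2.
  constraint 4 holds since d - c = -4.
The rest check out directly.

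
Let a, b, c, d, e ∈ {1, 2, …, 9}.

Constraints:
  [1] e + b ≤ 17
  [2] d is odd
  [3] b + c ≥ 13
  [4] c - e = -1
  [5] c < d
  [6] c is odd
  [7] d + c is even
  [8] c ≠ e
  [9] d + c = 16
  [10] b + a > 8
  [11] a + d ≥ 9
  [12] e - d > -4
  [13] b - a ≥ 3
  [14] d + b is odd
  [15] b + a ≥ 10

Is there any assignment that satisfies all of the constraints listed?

Setting (a, b, c, d, e) = (3, 8, 7, 9, 8) satisfies everything: constraint 1: e + b = 16; constraint 3: b + c = 15, and the others follow.

Satisfiable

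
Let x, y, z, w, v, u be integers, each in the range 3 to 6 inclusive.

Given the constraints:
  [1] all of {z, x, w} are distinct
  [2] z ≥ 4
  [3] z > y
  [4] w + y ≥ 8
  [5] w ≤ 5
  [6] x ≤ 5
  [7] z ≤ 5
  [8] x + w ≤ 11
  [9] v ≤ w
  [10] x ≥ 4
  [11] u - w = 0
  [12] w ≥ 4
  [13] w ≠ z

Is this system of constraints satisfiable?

Unsatisfiable

Constraints 2, 5, 6, 7, 10, and 12 confine each of z, x, w to the 2 values {4, 5}.
Constraint 1 requires all 3 of them to be distinct, but only 2 values are available — impossible by the pigeonhole principle.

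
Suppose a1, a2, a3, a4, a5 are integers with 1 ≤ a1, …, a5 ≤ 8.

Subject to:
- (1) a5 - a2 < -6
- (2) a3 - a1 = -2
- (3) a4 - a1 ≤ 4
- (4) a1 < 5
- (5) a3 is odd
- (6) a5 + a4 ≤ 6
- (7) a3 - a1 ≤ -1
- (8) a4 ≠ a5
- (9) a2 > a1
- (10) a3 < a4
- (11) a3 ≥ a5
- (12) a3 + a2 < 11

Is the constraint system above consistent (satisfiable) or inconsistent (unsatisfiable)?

Take a1 = 3, a2 = 8, a3 = 1, a4 = 4, a5 = 1. Then constraint 1: a5 - a2 = -7; constraint 2: a3 - a1 = -2; constraint 3: a4 - a1 = 1, and every other listed constraint is also met.

Satisfiable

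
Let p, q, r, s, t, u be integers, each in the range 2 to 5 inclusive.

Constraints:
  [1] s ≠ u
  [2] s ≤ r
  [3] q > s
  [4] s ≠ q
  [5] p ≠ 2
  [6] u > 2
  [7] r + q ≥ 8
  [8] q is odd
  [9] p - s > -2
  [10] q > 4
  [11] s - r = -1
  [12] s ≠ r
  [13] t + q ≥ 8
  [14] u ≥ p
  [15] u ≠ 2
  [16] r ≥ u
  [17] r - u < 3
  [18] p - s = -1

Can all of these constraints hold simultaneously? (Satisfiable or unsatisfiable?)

Satisfiable

The assignment p = 3, q = 5, r = 5, s = 4, t = 5, u = 3 works:
  constraint 7 holds since r + q = 10.
  constraint 9 holds since p - s = -1.
  constraint 11 holds since s - r = -1.
The rest check out directly.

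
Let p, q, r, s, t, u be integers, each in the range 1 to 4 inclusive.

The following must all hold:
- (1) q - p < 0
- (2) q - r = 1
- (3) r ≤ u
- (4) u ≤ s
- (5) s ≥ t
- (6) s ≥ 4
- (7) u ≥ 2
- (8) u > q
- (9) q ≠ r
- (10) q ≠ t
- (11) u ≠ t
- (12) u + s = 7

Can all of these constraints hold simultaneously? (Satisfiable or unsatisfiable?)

Try p = 4, q = 2, r = 1, s = 4, t = 1, u = 3.
Check constraint 1: q - p = -2; constraint 2: q - r = 1. The remaining constraints are straightforward to verify.

Satisfiable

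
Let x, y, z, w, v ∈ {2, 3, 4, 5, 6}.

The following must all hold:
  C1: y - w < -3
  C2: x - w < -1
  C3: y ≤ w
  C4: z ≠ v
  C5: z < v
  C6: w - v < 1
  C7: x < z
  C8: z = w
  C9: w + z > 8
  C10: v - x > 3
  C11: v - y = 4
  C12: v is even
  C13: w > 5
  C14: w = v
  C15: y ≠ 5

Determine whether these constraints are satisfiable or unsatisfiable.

From constraints 8 and 14, z = w = v, so z = v. But constraint 4 says z ≠ v. Contradiction.

Unsatisfiable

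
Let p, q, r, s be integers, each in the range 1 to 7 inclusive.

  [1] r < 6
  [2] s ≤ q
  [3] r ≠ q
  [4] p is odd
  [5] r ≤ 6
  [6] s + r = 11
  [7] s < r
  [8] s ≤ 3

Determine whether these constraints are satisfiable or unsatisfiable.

Unsatisfiable

From constraint 8: s ≤ 3. From constraint 5: r ≤ 6. Hence s + r ≤ 9. But constraint 6 requires s + r = 11, and 11 > 9. Contradiction.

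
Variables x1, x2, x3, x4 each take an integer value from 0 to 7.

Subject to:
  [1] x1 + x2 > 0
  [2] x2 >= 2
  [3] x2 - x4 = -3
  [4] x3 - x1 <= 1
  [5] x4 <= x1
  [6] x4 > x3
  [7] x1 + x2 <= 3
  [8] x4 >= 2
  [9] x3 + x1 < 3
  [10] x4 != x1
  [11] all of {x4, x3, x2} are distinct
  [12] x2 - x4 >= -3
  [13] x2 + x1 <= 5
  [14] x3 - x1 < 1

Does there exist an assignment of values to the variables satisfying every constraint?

Unsatisfiable

From constraints 5 and 8: x1 ≥ x4 ≥ 2. From constraint 2: x2 ≥ 2. Hence x1 + x2 ≥ 4. But constraint 7 requires x1 + x2 ≤ 3, and 3 < 4. Contradiction.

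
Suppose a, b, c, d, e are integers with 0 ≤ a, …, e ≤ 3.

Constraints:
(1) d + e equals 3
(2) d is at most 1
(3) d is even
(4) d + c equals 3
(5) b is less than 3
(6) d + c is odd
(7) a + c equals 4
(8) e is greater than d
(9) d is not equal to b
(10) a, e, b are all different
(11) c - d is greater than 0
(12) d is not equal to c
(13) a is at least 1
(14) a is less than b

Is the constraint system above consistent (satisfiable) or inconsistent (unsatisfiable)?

Satisfiable

The assignment a = 1, b = 2, c = 3, d = 0, e = 3 works:
  constraint 1 holds since d + e = 3.
  constraint 4 holds since d + c = 3.
  constraint 7 holds since a + c = 4.
The rest check out directly.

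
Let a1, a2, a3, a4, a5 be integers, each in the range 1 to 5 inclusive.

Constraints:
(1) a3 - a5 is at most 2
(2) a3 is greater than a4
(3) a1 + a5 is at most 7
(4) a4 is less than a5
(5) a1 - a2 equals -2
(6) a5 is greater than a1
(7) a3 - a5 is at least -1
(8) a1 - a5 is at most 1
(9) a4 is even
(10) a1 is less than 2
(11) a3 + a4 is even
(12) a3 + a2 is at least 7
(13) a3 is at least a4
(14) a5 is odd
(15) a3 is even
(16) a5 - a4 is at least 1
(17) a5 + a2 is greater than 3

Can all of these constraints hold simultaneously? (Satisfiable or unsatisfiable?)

Satisfiable

Setting (a1, a2, a3, a4, a5) = (1, 3, 4, 2, 3) satisfies everything: constraint 1: a3 - a5 = 1; constraint 3: a1 + a5 = 4; constraint 5: a1 - a2 = -2, and the others follow.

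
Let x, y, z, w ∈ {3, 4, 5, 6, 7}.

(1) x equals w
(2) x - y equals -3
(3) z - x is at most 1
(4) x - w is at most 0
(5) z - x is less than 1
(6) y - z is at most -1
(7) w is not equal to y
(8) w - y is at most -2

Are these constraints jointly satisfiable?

Constraints 3, 4, 6, and 8 give z − y ≥ 1, y − w ≥ 2, w − x ≥ 0, x − z ≥ -1.
Adding all 4 inequalities: the left sides telescope to 0, and the right sides sum to 1 + 2 + 0 + (-1) = 2. So 0 ≥ 2, which is false.

Unsatisfiable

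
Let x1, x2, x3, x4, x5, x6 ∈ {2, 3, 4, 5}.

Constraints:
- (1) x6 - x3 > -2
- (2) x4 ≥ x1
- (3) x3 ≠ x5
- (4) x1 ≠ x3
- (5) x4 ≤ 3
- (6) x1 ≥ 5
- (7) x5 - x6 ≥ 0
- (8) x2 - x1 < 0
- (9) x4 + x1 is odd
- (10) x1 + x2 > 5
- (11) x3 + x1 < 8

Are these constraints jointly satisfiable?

From constraints 2 and 6: x4 ≥ x1 and x1 ≥ 5, so x4 ≥ 5. From constraint 5: x4 ≤ 3. But 3 < 5, so no value of x4 works.

Unsatisfiable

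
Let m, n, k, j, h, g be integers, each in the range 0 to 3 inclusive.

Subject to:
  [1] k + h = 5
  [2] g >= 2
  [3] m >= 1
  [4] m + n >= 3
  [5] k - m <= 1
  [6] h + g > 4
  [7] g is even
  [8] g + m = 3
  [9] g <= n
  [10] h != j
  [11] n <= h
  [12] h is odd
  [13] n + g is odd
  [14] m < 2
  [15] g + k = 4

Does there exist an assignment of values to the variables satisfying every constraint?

Satisfiable

Take m = 1, n = 3, k = 2, j = 2, h = 3, g = 2. Then constraint 1: k + h = 5; constraint 4: m + n = 4, and every other listed constraint is also met.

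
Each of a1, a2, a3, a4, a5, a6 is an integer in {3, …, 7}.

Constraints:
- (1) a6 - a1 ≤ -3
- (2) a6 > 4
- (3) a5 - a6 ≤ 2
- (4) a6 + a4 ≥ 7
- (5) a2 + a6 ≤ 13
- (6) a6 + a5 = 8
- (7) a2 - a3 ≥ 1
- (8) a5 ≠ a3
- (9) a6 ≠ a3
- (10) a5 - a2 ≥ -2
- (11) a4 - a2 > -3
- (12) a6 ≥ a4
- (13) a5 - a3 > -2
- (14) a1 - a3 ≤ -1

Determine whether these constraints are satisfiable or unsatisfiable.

Constraints 1, 3, 7, 10, and 14 give a6 − a5 ≥ -2, a5 − a2 ≥ -2, a2 − a3 ≥ 1, a3 − a1 ≥ 1, a1 − a6 ≥ 3.
Adding all 5 inequalities: the left sides telescope to 0, and the right sides sum to (-2) + (-2) + 1 + 1 + 3 = 1. So 0 ≥ 1, which is false.

Unsatisfiable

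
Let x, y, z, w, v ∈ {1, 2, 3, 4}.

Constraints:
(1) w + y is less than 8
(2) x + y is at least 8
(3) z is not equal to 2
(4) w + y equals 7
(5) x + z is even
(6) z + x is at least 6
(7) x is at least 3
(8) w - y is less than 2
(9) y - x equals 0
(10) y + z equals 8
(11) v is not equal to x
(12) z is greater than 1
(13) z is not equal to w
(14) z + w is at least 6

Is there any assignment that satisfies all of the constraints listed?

The assignment x = 4, y = 4, z = 4, w = 3, v = 2 works:
  constraint 1 holds since w + y = 7.
  constraint 2 holds since x + y = 8.
  constraint 4 holds since w + y = 7.
The rest check out directly.

Satisfiable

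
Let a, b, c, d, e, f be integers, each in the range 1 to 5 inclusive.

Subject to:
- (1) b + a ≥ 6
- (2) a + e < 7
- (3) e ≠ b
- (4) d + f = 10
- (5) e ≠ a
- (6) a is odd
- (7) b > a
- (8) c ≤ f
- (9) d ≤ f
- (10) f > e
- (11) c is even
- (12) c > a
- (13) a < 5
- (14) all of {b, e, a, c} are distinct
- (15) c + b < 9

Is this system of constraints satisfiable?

The assignment a = 1, b = 5, c = 2, d = 5, e = 3, f = 5 works:
  constraint 1 holds since b + a = 6.
  constraint 2 holds since a + e = 4.
The rest check out directly.

Satisfiable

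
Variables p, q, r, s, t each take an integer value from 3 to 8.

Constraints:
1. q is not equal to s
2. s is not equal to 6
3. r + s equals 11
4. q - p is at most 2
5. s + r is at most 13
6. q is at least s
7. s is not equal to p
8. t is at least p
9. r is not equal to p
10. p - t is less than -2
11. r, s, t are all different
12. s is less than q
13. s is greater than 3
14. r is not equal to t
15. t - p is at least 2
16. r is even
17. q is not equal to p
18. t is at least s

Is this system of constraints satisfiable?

Take p = 4, q = 6, r = 6, s = 5, t = 7. Then constraint 3: r + s = 11; constraint 4: q - p = 2, and every other listed constraint is also met.

Satisfiable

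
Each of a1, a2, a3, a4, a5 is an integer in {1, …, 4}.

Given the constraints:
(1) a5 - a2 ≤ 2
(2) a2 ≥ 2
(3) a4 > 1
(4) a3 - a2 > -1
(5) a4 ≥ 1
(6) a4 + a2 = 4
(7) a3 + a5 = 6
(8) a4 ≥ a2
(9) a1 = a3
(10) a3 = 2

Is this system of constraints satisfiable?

Setting (a1, a2, a3, a4, a5) = (2, 2, 2, 2, 4) satisfies everything: constraint 1: a5 - a2 = 2; constraint 4: a3 - a2 = 0; constraint 6: a4 + a2 = 4, and the others follow.

Satisfiable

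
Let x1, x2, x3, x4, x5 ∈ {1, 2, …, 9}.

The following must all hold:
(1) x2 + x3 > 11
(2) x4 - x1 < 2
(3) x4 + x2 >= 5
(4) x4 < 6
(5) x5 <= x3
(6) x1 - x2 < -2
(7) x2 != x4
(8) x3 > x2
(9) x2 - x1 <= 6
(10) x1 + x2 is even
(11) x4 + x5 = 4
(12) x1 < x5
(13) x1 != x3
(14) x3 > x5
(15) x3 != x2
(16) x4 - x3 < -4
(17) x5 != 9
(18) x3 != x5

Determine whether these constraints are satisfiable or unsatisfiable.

Satisfiable

Take x1 = 2, x2 = 6, x3 = 7, x4 = 1, x5 = 3. Then constraint 1: x2 + x3 = 13; constraint 2: x4 - x1 = -1, and every other listed constraint is also met.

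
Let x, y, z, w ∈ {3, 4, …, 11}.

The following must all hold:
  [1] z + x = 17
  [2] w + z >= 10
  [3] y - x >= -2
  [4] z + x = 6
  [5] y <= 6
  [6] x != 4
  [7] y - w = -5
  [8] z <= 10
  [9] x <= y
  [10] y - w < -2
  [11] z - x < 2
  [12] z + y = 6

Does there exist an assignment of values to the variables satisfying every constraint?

Unsatisfiable

From constraint 8: z ≤ 10. From constraints 5 and 9: x ≤ y ≤ 6. Hence z + x ≤ 16. But constraint 1 requires z + x = 17, and 17 > 16. Contradiction.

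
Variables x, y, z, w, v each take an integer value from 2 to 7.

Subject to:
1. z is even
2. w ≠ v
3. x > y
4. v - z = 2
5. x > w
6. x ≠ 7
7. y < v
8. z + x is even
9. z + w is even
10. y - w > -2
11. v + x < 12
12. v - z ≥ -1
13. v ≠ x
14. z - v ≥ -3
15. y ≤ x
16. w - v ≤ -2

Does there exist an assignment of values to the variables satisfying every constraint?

Satisfiable

One satisfying assignment is x = 6, y = 2, z = 2, w = 2, v = 4.
For the less obvious constraints — constraint 4: v - z = 2; constraint 10: y - w = 0; constraint 11: v + x = 10 — and the others hold by inspection.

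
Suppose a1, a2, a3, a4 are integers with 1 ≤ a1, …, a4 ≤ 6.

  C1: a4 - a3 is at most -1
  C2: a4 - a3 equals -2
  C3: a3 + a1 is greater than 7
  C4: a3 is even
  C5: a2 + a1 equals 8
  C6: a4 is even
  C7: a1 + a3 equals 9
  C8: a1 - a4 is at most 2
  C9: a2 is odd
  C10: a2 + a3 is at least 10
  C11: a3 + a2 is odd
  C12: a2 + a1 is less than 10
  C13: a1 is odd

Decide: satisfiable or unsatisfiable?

Try a1 = 3, a2 = 5, a3 = 6, a4 = 4.
Check constraint 1: a4 - a3 = -2; constraint 2: a4 - a3 = -2; constraint 3: a3 + a1 = 9. The remaining constraints are straightforward to verify.

Satisfiable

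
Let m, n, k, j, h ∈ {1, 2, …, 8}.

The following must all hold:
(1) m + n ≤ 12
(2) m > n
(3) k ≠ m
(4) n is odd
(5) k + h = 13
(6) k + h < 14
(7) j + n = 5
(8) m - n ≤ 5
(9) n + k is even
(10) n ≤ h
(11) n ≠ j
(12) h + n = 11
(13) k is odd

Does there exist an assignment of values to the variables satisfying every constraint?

The assignment m = 8, n = 3, k = 5, j = 2, h = 8 works:
  constraint 1 holds since m + n = 11.
  constraint 5 holds since k + h = 13.
The rest check out directly.

Satisfiable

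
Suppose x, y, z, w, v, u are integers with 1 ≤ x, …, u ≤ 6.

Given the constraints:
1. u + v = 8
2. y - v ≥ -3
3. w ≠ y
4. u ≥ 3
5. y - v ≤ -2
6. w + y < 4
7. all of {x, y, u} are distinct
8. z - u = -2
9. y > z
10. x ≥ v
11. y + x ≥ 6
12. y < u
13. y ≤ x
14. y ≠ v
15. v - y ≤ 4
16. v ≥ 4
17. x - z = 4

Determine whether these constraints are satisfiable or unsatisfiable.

One satisfying assignment is x = 5, y = 2, z = 1, w = 1, v = 5, u = 3.
For the less obvious constraints — constraint 1: u + v = 8; constraint 2: y - v = -3 — and the others hold by inspection.

Satisfiable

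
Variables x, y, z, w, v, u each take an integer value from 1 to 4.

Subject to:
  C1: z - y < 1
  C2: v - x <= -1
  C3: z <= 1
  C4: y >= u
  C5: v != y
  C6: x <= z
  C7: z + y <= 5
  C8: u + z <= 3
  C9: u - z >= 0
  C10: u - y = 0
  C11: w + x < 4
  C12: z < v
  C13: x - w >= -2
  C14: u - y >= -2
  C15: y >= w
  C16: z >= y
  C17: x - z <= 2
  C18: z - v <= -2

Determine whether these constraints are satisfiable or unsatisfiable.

Constraints 2, 17, and 18 give z − x ≥ -2, x − v ≥ 1, v − z ≥ 2.
Adding all 3 inequalities: the left sides telescope to 0, and the right sides sum to (-2) + 1 + 2 = 1. So 0 ≥ 1, which is false.

Unsatisfiable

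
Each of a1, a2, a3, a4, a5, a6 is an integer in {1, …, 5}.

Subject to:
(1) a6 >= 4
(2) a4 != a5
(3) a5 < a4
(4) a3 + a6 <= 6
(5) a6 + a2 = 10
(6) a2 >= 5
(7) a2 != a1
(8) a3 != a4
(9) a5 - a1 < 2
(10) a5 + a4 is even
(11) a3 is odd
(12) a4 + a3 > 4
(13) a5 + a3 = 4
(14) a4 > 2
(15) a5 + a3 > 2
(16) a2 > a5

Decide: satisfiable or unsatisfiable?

Satisfiable

Setting (a1, a2, a3, a4, a5, a6) = (2, 5, 1, 5, 3, 5) satisfies everything: constraint 4: a3 + a6 = 6; constraint 5: a6 + a2 = 10, and the others follow.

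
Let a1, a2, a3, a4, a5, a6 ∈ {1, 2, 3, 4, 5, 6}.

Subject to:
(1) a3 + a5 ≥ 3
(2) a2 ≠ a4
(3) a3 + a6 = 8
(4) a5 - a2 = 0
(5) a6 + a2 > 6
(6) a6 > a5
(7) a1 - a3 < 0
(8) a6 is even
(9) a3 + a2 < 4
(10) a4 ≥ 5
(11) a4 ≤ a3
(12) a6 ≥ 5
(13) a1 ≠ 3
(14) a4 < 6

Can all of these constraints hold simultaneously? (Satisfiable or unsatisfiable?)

From constraints 10 and 11: a3 ≥ a4 ≥ 5. From constraint 12: a6 ≥ 5. Hence a3 + a6 ≥ 10. But constraint 3 requires a3 + a6 = 8, and 8 < 10. Contradiction.

Unsatisfiable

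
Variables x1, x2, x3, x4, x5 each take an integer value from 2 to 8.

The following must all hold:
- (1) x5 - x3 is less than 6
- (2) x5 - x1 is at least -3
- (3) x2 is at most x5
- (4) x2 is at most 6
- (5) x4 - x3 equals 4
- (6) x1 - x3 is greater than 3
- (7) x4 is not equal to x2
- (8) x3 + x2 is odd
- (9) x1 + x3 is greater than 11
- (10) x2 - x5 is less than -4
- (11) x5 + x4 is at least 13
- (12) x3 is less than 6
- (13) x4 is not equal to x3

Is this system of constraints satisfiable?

One satisfying assignment is x1 = 8, x2 = 3, x3 = 4, x4 = 8, x5 = 8.
For the less obvious constraints — constraint 1: x5 - x3 = 4; constraint 2: x5 - x1 = 0; constraint 5: x4 - x3 = 4 — and the others hold by inspection.

Satisfiable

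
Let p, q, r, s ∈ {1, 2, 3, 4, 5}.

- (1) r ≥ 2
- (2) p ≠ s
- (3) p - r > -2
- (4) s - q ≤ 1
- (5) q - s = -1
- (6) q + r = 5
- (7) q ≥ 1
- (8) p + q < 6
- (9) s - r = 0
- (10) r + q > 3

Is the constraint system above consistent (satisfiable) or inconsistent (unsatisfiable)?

Satisfiable

One satisfying assignment is p = 2, q = 2, r = 3, s = 3.
For the less obvious constraints — constraint 3: p - r = -1; constraint 4: s - q = 1; constraint 5: q - s = -1 — and the others hold by inspection.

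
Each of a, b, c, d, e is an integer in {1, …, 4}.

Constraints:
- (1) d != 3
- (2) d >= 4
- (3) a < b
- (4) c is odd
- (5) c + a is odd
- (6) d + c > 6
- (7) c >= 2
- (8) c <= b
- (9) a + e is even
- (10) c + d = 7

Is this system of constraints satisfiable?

Setting (a, b, c, d, e) = (2, 3, 3, 4, 4) satisfies everything: constraint 4: c = 3 is odd; constraint 6: d + c = 7; constraint 10: c + d = 7, and the others follow.

Satisfiable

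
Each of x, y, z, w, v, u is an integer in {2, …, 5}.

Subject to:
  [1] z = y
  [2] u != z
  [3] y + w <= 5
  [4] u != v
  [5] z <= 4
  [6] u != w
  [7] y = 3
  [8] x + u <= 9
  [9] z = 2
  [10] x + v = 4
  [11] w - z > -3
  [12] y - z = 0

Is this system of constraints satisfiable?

Unsatisfiable

Constraint 9 fixes z = 2 and constraint 7 fixes y = 3, but constraint 1 requires z = y. Since 2 ≠ 3, contradiction.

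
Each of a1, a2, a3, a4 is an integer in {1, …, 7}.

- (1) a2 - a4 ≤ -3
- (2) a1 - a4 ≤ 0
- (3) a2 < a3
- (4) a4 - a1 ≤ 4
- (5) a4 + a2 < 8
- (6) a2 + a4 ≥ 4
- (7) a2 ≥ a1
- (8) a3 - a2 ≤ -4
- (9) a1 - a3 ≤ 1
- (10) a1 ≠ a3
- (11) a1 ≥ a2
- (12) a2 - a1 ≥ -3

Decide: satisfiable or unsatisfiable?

Constraints 1, 4, 8, and 9 give a1 − a4 ≥ -4, a4 − a2 ≥ 3, a2 − a3 ≥ 4, a3 − a1 ≥ -1.
Adding all 4 inequalities: the left sides telescope to 0, and the right sides sum to (-4) + 3 + 4 + (-1) = 2. So 0 ≥ 2, which is false.

Unsatisfiable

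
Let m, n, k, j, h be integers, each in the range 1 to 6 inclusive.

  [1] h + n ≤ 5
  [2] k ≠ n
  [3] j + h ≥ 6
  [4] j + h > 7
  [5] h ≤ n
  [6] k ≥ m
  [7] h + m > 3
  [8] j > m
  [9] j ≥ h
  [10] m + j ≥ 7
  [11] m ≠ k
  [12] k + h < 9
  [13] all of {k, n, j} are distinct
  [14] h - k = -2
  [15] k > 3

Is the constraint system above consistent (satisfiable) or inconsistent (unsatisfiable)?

Satisfiable

Try m = 3, n = 2, k = 4, j = 6, h = 2.
Check constraint 1: h + n = 4; constraint 3: j + h = 8; constraint 4: j + h = 8. The remaining constraints are straightforward to verify.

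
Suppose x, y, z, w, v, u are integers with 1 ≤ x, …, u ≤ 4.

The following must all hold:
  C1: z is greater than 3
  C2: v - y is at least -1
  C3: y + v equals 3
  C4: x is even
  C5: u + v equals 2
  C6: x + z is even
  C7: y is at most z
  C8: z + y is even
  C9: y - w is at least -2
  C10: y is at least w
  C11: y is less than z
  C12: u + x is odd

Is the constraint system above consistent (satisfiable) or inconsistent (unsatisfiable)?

Take x = 4, y = 2, z = 4, w = 1, v = 1, u = 1. Then constraint 2: v - y = -1; constraint 3: y + v = 3; constraint 5: u + v = 2, and every other listed constraint is also met.

Satisfiable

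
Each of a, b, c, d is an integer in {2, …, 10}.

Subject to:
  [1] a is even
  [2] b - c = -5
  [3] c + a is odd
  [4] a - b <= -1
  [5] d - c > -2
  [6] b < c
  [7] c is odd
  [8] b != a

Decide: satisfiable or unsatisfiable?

Satisfiable

One satisfying assignment is a = 2, b = 4, c = 9, d = 10.
For the less obvious constraints — constraint 2: b - c = -5; constraint 4: a - b = -2 — and the others hold by inspection.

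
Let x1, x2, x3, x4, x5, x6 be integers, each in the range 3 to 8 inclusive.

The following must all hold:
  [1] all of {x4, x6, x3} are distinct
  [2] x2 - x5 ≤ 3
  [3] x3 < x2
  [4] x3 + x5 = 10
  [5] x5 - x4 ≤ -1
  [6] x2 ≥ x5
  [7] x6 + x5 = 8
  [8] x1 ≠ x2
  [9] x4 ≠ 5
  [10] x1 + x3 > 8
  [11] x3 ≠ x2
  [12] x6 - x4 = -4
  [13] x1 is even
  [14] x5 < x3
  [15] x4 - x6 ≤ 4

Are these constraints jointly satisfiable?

One satisfying assignment is x1 = 4, x2 = 7, x3 = 6, x4 = 8, x5 = 4, x6 = 4.
For the less obvious constraints — constraint 2: x2 - x5 = 3; constraint 4: x3 + x5 = 10; constraint 5: x5 - x4 = -4 — and the others hold by inspection.

Satisfiable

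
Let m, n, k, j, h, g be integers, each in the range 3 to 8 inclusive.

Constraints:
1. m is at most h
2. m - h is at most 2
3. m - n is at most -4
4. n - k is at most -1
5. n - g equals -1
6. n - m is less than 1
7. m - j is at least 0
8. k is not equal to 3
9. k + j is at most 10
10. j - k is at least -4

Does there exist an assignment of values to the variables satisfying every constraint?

Constraints 3, 4, 7, and 10 give n − m ≥ 4, m − j ≥ 0, j − k ≥ -4, k − n ≥ 1.
Adding all 4 inequalities: the left sides telescope to 0, and the right sides sum to 4 + 0 + (-4) + 1 = 1. So 0 ≥ 1, which is false.

Unsatisfiable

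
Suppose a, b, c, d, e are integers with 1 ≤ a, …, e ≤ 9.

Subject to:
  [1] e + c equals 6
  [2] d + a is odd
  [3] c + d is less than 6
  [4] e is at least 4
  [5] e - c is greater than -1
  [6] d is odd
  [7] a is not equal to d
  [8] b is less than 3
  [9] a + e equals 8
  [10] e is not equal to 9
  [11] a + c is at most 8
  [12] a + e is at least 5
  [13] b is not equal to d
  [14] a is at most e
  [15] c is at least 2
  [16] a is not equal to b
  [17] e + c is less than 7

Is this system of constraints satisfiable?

Satisfiable

One satisfying assignment is a = 4, b = 2, c = 2, d = 3, e = 4.
For the less obvious constraints — constraint 1: e + c = 6; constraint 3: c + d = 5 — and the others hold by inspection.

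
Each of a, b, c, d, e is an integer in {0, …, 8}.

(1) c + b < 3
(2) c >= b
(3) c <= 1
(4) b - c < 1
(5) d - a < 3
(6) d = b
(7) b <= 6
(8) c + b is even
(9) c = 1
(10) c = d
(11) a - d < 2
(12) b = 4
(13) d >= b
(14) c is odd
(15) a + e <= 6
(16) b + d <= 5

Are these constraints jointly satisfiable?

Unsatisfiable

Constraint 9 fixes c = 1 and constraint 12 fixes b = 4. Constraints 6 and 10 give c = d = b, so c = b. But 1 ≠ 4 — contradiction.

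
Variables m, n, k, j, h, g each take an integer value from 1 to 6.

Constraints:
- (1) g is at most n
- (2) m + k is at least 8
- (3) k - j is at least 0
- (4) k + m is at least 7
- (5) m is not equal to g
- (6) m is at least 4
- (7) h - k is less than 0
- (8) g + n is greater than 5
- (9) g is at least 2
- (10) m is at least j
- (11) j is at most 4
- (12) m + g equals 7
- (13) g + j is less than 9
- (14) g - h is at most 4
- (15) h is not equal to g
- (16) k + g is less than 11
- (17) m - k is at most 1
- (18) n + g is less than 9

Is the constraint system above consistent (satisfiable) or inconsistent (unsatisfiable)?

One satisfying assignment is m = 4, n = 3, k = 5, j = 4, h = 2, g = 3.
For the less obvious constraints — constraint 2: m + k = 9; constraint 3: k - j = 1 — and the others hold by inspection.

Satisfiable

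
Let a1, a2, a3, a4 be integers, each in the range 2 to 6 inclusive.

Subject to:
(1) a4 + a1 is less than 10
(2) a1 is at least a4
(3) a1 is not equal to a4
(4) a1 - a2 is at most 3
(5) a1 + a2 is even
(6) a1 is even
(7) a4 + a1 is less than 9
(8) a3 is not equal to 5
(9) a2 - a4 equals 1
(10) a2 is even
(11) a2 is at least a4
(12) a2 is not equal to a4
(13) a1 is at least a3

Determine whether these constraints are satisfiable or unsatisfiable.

Take a1 = 4, a2 = 4, a3 = 2, a4 = 3. Then constraint 1: a4 + a1 = 7; constraint 4: a1 - a2 = 0; constraint 7: a4 + a1 = 7, and every other listed constraint is also met.

Satisfiable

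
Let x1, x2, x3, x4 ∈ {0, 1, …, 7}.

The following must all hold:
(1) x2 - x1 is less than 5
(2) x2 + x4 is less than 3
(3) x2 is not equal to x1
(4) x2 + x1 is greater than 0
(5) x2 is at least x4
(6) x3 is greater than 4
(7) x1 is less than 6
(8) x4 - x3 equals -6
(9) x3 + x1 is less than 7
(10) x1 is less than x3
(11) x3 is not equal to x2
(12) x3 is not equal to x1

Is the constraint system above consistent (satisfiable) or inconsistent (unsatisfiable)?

Satisfiable

One satisfying assignment is x1 = 0, x2 = 2, x3 = 6, x4 = 0.
For the less obvious constraints — constraint 1: x2 - x1 = 2; constraint 2: x2 + x4 = 2; constraint 4: x2 + x1 = 2 — and the others hold by inspection.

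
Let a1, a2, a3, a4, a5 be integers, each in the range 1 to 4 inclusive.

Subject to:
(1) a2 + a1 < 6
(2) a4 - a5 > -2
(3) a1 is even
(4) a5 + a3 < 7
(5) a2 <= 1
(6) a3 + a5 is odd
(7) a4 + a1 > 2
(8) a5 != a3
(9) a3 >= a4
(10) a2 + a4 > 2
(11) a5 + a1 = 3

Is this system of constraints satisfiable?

Satisfiable

Take a1 = 2, a2 = 1, a3 = 4, a4 = 2, a5 = 1. Then constraint 1: a2 + a1 = 3; constraint 2: a4 - a5 = 1, and every other listed constraint is also met.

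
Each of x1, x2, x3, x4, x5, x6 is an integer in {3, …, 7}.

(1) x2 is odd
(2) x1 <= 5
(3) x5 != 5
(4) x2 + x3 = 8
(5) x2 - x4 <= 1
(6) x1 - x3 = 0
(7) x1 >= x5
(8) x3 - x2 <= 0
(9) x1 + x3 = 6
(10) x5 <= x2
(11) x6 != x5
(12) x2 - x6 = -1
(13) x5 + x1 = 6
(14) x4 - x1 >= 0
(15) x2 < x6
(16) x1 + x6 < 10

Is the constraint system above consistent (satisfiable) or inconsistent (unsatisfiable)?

The assignment x1 = 3, x2 = 5, x3 = 3, x4 = 6, x5 = 3, x6 = 6 works:
  constraint 4 holds since x2 + x3 = 8.
  constraint 5 holds since x2 - x4 = -1.
The rest check out directly.

Satisfiable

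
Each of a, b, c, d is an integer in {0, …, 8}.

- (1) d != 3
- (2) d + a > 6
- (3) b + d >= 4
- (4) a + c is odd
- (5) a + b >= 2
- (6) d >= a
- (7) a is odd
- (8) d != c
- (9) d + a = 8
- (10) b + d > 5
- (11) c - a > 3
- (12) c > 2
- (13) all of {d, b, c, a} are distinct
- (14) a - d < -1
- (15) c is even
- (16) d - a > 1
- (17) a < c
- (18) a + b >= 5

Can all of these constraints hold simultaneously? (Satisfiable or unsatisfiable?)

Satisfiable

One satisfying assignment is a = 3, b = 2, c = 8, d = 5.
For the less obvious constraints — constraint 2: d + a = 8; constraint 3: b + d = 7; constraint 5: a + b = 5 — and the others hold by inspection.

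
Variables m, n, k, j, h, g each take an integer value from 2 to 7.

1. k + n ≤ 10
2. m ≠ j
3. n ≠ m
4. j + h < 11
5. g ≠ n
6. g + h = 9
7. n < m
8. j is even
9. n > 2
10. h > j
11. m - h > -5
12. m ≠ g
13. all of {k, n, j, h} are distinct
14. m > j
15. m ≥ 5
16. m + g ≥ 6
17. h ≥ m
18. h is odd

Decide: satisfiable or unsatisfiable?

Satisfiable

One satisfying assignment is m = 5, n = 3, k = 6, j = 2, h = 7, g = 2.
For the less obvious constraints — constraint 1: k + n = 9; constraint 4: j + h = 9; constraint 6: g + h = 9 — and the others hold by inspection.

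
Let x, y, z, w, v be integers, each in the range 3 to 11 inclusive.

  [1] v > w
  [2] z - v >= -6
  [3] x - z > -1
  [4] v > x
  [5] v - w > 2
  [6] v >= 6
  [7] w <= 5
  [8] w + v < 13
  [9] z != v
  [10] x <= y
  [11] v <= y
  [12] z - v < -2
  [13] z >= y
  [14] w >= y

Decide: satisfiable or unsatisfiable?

From constraints 6 and 11: y ≥ v and v ≥ 6, so y ≥ 6. From constraints 7 and 14: y ≤ w and w ≤ 5, so y ≤ 5. But 5 < 6, so no value of y works.

Unsatisfiable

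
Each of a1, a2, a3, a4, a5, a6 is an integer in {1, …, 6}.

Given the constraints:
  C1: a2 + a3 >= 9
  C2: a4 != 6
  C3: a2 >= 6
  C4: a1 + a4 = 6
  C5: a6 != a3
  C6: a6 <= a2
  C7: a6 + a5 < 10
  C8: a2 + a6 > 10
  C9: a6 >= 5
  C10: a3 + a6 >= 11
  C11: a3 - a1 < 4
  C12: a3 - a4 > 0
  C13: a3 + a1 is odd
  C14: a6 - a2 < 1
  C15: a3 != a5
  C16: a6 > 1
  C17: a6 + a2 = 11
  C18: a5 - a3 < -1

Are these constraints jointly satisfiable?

Satisfiable

The assignment a1 = 3, a2 = 6, a3 = 6, a4 = 3, a5 = 3, a6 = 5 works:
  constraint 1 holds since a2 + a3 = 12.
  constraint 4 holds since a1 + a4 = 6.
  constraint 7 holds since a6 + a5 = 8.
The rest check out directly.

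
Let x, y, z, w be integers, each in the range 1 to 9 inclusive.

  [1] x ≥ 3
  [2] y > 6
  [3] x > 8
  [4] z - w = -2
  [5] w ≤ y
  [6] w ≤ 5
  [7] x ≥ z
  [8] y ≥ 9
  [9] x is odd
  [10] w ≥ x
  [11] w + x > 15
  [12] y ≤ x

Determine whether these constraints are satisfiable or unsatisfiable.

From constraints 8 and 12: x ≥ y and y ≥ 9, so x ≥ 9. From constraints 6 and 10: x ≤ w and w ≤ 5, so x ≤ 5. But 5 < 9, so no value of x works.

Unsatisfiable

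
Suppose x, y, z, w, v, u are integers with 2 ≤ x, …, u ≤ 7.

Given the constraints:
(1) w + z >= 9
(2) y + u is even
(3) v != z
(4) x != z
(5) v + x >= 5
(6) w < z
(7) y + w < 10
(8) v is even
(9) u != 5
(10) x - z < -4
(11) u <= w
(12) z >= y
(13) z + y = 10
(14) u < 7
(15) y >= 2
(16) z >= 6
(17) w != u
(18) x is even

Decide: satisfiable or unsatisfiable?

Satisfiable

Take x = 2, y = 3, z = 7, w = 4, v = 4, u = 3. Then constraint 1: w + z = 11; constraint 5: v + x = 6, and every other listed constraint is also met.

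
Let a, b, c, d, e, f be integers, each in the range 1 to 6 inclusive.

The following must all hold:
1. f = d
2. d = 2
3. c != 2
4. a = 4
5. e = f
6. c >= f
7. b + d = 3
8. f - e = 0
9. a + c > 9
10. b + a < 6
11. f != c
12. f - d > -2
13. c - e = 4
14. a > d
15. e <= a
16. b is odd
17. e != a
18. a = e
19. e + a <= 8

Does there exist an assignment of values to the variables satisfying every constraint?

Unsatisfiable

Constraint 4 fixes a = 4 and constraint 2 fixes d = 2. Constraints 1, 5, and 18 give a = e = f = d, so a = d. But 4 ≠ 2 — contradiction.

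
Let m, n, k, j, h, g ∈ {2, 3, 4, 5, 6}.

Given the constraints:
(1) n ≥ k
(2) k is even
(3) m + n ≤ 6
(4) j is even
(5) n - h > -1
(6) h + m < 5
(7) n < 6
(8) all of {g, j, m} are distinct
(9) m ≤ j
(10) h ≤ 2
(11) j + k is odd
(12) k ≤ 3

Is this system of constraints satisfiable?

Unsatisfiable

Constraint 4 makes j even and constraint 2 makes k even, so j + k must be even. Constraint 11 says j + k is odd — contradiction.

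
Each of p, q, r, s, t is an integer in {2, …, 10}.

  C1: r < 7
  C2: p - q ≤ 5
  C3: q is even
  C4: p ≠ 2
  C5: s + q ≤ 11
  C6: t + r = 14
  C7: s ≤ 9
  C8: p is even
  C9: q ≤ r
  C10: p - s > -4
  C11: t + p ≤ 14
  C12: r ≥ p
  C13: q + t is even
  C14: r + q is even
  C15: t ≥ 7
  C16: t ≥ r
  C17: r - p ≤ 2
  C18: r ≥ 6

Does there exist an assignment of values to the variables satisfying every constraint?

Satisfiable

Try p = 6, q = 4, r = 6, s = 7, t = 8.
Check constraint 2: p - q = 2; constraint 5: s + q = 11; constraint 6: t + r = 14. The remaining constraints are straightforward to verify.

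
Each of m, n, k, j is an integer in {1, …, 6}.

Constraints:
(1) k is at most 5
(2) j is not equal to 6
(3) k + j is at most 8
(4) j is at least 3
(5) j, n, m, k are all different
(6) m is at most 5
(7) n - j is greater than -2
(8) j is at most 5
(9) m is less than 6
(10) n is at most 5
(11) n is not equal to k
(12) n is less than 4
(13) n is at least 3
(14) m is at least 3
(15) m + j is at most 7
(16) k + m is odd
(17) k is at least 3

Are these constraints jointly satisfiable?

Unsatisfiable

Constraints 1, 4, 6, 8, 10, 13, 14, and 17 confine each of j, n, m, k to the 3 values {3, …, 5}.
Constraint 5 requires all 4 of them to be distinct, but only 3 values are available — impossible by the pigeonhole principle.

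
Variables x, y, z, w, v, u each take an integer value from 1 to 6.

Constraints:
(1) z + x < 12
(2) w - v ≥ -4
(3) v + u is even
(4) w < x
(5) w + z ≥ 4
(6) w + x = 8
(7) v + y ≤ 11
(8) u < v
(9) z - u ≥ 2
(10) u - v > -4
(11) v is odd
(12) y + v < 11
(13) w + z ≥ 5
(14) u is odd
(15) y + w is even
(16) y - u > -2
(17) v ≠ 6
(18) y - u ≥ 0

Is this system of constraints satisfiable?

Try x = 6, y = 4, z = 5, w = 2, v = 5, u = 3.
Check constraint 1: z + x = 11; constraint 2: w - v = -3; constraint 5: w + z = 7. The remaining constraints are straightforward to verify.

Satisfiable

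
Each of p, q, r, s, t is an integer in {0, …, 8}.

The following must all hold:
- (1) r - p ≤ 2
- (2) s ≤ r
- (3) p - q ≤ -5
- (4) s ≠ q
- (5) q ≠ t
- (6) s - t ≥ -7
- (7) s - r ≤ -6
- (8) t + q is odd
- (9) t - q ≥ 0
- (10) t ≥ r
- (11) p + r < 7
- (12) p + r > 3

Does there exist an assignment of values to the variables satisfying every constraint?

Unsatisfiable

Constraints 1, 3, 6, 7, and 9 give s − t ≥ -7, t − q ≥ 0, q − p ≥ 5, p − r ≥ -2, r − s ≥ 6.
Adding all 5 inequalities: the left sides telescope to 0, and the right sides sum to (-7) + 0 + 5 + (-2) + 6 = 2. So 0 ≥ 2, which is false.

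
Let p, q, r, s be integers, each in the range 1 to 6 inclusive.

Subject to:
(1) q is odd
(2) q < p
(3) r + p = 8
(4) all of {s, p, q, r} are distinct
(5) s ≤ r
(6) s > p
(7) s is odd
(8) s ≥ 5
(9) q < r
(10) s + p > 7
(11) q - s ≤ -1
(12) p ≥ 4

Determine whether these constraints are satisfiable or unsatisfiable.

Unsatisfiable

From constraints 5 and 8: r ≥ s ≥ 5. From constraint 12: p ≥ 4. Hence r + p ≥ 9. But constraint 3 requires r + p = 8, and 8 < 9. Contradiction.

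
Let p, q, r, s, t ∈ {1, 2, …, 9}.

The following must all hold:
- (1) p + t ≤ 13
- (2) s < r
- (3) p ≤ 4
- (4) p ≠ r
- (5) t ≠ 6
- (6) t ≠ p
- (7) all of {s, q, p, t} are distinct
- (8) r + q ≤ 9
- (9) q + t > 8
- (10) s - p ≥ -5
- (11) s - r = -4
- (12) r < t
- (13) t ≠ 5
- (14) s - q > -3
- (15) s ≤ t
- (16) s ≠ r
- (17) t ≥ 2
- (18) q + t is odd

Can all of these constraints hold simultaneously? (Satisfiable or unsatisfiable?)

Try p = 4, q = 3, r = 5, s = 1, t = 8.
Check constraint 1: p + t = 12; constraint 8: r + q = 8. The remaining constraints are straightforward to verify.

Satisfiable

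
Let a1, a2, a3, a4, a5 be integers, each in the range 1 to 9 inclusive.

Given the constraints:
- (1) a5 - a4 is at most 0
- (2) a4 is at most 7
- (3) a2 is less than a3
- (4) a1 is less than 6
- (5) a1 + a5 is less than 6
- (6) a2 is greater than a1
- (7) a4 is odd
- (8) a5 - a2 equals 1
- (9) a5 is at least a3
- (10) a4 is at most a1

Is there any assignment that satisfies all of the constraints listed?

Constraints 1, 3, 6, 9, and 10 give a5 ≤ a4, a4 ≤ a1, a1 < a2, a2 < a3, a3 ≤ a5. Chaining: a5 ≤ a4 ≤ a1 < a2 < a3 ≤ a5, which forces a5 < a5 — impossible.

Unsatisfiable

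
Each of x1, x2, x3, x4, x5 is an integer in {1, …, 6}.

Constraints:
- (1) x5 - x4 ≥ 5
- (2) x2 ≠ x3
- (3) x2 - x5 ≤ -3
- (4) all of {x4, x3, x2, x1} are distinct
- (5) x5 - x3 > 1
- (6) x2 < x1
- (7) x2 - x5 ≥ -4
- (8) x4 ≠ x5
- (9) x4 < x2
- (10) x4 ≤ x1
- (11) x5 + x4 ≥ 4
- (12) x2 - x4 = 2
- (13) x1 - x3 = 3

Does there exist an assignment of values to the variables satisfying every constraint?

Satisfiable

Try x1 = 5, x2 = 3, x3 = 2, x4 = 1, x5 = 6.
Check constraint 1: x5 - x4 = 5; constraint 3: x2 - x5 = -3. The remaining constraints are straightforward to verify.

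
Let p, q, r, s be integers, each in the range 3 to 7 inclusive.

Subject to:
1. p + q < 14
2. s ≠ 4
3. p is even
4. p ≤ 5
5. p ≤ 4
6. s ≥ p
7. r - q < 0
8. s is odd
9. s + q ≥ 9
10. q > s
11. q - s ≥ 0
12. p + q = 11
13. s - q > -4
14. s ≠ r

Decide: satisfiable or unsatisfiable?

Satisfiable

The assignment p = 4, q = 7, r = 6, s = 5 works:
  constraint 1 holds since p + q = 11.
  constraint 7 holds since r - q = -1.
The rest check out directly.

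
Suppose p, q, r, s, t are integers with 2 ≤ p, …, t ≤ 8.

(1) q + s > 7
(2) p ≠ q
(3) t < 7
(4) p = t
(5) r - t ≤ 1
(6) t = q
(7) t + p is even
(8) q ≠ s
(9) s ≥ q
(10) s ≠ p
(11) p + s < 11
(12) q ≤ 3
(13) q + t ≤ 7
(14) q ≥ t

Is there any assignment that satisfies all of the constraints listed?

Unsatisfiable

From constraints 4 and 6, p = t = q, so p = q. But constraint 2 says p ≠ q. Contradiction.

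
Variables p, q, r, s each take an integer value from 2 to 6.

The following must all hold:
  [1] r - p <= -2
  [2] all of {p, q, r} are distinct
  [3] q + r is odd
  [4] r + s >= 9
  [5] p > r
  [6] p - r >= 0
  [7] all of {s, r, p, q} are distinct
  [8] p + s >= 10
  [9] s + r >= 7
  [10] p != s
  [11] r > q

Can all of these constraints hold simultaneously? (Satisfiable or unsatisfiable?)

The assignment p = 5, q = 2, r = 3, s = 6 works:
  constraint 1 holds since r - p = -2.
  constraint 4 holds since r + s = 9.
  constraint 6 holds since p - r = 2.
The rest check out directly.

Satisfiable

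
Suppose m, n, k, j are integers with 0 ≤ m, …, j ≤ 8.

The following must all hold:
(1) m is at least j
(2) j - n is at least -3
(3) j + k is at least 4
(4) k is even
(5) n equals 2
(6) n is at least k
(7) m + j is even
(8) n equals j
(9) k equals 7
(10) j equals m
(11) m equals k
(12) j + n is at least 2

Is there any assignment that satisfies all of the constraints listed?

Unsatisfiable

Constraint 5 fixes n = 2 and constraint 9 fixes k = 7. Constraints 8, 10, and 11 give n = j = m = k, so n = k. But 2 ≠ 7 — contradiction.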